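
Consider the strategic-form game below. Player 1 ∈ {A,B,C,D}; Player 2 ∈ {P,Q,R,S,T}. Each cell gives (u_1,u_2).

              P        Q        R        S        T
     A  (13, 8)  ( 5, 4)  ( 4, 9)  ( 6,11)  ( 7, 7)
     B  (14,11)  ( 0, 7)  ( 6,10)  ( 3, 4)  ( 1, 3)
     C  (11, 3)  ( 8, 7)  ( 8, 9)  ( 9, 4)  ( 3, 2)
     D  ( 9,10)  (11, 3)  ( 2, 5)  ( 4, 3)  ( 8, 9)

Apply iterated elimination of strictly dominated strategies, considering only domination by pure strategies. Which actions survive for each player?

P2 drop Q (R beats it: A:9>4 B:10>7 C:9>7 D:5>3)
P2 drop T (P beats it: A:8>7 B:11>3 C:3>2 D:10>9)
P1 drop D (A beats it: P:13>9 R:4>2 S:6>4)
P1→{A,B,C} P2→{P,R,S}

Survivors P1:{A,B,C} P2:{P,R,S}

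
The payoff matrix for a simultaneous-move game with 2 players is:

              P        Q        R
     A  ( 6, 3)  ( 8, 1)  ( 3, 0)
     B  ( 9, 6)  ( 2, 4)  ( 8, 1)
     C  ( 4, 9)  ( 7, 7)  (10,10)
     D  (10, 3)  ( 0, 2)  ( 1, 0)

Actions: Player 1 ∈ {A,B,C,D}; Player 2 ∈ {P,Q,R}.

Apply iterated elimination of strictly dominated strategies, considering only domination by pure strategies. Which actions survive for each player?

Survivors P1:{B,C,D} P2:{P,R}

P2 drop Q (P beats it: A:3>1 B:6>4 C:9>7 D:3>2)
P1 drop A (B beats it: P:9>6 R:8>3)
P1→{B,C,D} P2→{P,R}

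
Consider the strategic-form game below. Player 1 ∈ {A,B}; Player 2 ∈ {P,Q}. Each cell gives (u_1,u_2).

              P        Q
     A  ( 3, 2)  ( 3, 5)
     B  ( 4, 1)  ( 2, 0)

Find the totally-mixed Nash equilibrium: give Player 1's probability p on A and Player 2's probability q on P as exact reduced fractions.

P1 mixes 1/4 on A; P2 mixes 1/2 on P

P1 indiff ⇒ q·3+(1-q)·3 = q·4+(1-q)·2 ⇒ q(-1) = (1-q)(-1) ⇒ q = 1/2
P2 indiff ⇒ p·2+(1-p)·1 = p·5+(1-p)·0 ⇒ p(-3) = (1-p)(-1) ⇒ p = 1/4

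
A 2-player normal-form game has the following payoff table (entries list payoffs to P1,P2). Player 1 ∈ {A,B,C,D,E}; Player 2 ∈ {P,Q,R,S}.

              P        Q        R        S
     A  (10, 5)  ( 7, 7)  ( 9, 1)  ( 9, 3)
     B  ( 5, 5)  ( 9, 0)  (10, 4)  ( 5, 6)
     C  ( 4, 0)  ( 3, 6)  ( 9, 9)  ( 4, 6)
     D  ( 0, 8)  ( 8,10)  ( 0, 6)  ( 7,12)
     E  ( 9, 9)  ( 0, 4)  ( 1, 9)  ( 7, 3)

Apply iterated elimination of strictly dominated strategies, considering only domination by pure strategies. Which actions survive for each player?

IESDS → P1:{A,B,D} P2:{P,Q,S}

P1 drop C (B beats it: P:5>4 Q:9>3 R:10>9 S:5>4)
P1 drop E (A beats it: P:10>9 Q:7>0 R:9>1 S:9>7)
P2 drop R (P beats it: A:5>1 B:5>4 D:8>6)
P1→{A,B,D} P2→{P,Q,S}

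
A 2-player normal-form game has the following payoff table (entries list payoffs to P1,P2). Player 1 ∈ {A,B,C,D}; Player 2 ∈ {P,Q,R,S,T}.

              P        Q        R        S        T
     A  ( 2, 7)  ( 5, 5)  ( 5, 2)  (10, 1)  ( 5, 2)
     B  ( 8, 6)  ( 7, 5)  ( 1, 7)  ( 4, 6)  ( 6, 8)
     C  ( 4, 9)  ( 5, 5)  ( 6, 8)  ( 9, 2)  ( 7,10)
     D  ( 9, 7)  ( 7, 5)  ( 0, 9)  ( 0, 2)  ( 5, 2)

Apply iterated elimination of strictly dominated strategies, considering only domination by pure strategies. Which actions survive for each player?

P2 drop Q (P beats it: A:7>5 B:6>5 C:9>5 D:7>5)
P2 drop S (R beats it: A:2>1 B:7>6 C:8>2 D:9>2)
P1 drop A (C beats it: P:4>2 R:6>5 T:7>5)
P1→{B,C,D} P2→{P,R,T}

Survivors P1:{B,C,D} P2:{P,R,T}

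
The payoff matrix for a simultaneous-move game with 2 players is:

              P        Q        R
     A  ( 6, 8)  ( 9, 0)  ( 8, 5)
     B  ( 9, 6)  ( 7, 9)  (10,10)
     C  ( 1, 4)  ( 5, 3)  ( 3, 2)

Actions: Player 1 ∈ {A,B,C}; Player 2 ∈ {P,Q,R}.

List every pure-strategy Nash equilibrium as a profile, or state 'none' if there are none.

Nash profiles: (B,R)

(A,P): not NE [P1→B gives 9>6]
(A,Q): not NE [P2→P gives 8>0]
(A,R): not NE [P1→B gives 10>8; P2→P gives 8>5]
(B,P): not NE [P2→R gives 10>6]
(B,Q): not NE [P1→A gives 9>7; P2→R gives 10>9]
(B,R): NE
(C,P): not NE [P1→B gives 9>1]
(C,Q): not NE [P1→A gives 9>5; P2→P gives 4>3]
(C,R): not NE [P1→B gives 10>3; P2→P gives 4>2]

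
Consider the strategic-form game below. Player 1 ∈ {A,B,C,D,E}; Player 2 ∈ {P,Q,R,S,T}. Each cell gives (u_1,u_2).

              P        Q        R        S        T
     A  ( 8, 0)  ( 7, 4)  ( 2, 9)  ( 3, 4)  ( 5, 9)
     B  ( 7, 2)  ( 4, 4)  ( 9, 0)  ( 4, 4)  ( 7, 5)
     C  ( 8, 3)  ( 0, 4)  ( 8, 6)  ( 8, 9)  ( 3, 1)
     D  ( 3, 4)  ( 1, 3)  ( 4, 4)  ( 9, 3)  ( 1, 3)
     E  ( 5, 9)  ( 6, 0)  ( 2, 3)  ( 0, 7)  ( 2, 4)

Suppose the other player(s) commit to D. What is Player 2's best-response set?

BR_2 = {P,R}

u_2(P vs D) = 4
u_2(Q vs D) = 3
u_2(R vs D) = 4
u_2(S vs D) = 3
u_2(T vs D) = 3
max payoff 4 at {P,R}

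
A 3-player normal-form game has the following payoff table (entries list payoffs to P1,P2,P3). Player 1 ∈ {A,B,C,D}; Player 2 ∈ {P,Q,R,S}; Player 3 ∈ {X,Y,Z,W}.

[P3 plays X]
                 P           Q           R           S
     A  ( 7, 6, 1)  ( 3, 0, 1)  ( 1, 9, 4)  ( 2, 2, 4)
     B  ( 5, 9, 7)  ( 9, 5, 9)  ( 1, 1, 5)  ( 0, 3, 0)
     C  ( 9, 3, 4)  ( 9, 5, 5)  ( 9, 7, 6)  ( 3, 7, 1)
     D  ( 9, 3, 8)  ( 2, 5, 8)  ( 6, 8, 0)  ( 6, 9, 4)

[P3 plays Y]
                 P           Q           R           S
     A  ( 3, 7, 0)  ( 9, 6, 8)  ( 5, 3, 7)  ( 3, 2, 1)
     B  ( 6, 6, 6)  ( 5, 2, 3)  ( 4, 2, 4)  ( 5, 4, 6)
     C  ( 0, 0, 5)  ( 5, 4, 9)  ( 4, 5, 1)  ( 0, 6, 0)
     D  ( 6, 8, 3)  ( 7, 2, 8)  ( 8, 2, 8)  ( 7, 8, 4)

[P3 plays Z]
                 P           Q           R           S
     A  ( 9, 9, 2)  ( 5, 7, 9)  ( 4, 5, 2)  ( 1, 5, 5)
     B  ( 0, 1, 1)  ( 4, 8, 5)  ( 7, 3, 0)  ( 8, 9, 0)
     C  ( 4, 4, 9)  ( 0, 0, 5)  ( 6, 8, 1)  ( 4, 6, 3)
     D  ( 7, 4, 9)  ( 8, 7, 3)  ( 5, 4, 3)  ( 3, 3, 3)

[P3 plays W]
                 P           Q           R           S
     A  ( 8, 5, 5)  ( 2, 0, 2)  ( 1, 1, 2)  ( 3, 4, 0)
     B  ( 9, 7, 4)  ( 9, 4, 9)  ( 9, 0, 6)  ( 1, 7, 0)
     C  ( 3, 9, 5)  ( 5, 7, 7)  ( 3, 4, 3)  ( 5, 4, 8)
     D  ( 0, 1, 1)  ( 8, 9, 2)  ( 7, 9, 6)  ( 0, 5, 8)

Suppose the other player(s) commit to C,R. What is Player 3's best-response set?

u_3(X vs C,R) = 6
u_3(Y vs C,R) = 1
u_3(Z vs C,R) = 1
u_3(W vs C,R) = 3
max payoff 6 at {X}

BR_3 = {X}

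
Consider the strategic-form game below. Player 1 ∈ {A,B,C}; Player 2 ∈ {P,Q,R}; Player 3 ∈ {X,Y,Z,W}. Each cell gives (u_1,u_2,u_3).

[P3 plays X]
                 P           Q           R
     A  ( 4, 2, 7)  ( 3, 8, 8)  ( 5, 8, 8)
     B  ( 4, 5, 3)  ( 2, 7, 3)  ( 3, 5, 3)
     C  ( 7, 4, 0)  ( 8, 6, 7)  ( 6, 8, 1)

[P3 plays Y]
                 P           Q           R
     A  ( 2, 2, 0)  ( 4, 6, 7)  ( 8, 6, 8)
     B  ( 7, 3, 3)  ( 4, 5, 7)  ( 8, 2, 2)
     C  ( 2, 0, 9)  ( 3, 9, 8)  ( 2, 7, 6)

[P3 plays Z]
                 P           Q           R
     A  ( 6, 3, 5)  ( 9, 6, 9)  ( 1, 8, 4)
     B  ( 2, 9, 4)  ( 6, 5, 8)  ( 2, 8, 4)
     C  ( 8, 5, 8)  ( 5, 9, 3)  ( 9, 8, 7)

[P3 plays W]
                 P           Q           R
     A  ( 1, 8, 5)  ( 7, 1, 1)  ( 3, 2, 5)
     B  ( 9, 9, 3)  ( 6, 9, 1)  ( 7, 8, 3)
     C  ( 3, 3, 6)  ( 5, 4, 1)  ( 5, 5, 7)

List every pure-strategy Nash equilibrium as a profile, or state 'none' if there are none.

(A,P,X): not NE [P1→C gives 7>4; P2→R gives 8>2]
(A,P,Y): not NE [P1→B gives 7>2; P2→R gives 6>2; P3→X gives 7>0]
(A,P,Z): not NE [P1→C gives 8>6; P2→R gives 8>3; P3→X gives 7>5]
(A,P,W): not NE [P1→B gives 9>1; P3→X gives 7>5]
(A,Q,X): not NE [P1→C gives 8>3; P3→Z gives 9>8]
(A,Q,Y): not NE [P3→Z gives 9>7]
(A,Q,Z): not NE [P2→R gives 8>6]
(A,Q,W): not NE [P2→P gives 8>1; P3→Z gives 9>1]
(A,R,X): not NE [P1→C gives 6>5]
(A,R,Y): NE
(A,R,Z): not NE [P1→C gives 9>1; P3→Y gives 8>4]
(A,R,W): not NE [P1→B gives 7>3; P2→P gives 8>2; P3→Y gives 8>5]
(B,P,X): not NE [P1→C gives 7>4; P2→Q gives 7>5; P3→Z gives 4>3]
(B,P,Y): not NE [P2→Q gives 5>3; P3→Z gives 4>3]
(B,P,Z): not NE [P1→C gives 8>2]
(B,P,W): not NE [P3→Z gives 4>3]
(B,Q,X): not NE [P1→C gives 8>2; P3→Z gives 8>3]
(B,Q,Y): not NE [P3→Z gives 8>7]
(B,Q,Z): not NE [P1→A gives 9>6; P2→P gives 9>5]
(B,Q,W): not NE [P1→A gives 7>6; P3→Z gives 8>1]
(B,R,X): not NE [P1→C gives 6>3; P2→Q gives 7>5; P3→Z gives 4>3]
(B,R,Y): not NE [P2→Q gives 5>2; P3→Z gives 4>2]
(B,R,Z): not NE [P1→C gives 9>2; P2→P gives 9>8]
(B,R,W): not NE [P2→Q gives 9>8; P3→Z gives 4>3]
(C,P,X): not NE [P2→R gives 8>4; P3→Y gives 9>0]
(C,P,Y): not NE [P1→B gives 7>2; P2→Q gives 9>0]
(C,P,Z): not NE [P2→Q gives 9>5; P3→Y gives 9>8]
(C,P,W): not NE [P1→B gives 9>3; P2→R gives 5>3; P3→Y gives 9>6]
(C,Q,X): not NE [P2→R gives 8>6; P3→Y gives 8>7]
(C,Q,Y): not NE [P1→B gives 4>3]
(C,Q,Z): not NE [P1→A gives 9>5; P3→Y gives 8>3]
(C,Q,W): not NE [P1→A gives 7>5; P2→R gives 5>4; P3→Y gives 8>1]
(C,R,X): not NE [P3→W gives 7>1]
(C,R,Y): not NE [P1→B gives 8>2; P2→Q gives 9>7; P3→W gives 7>6]
(C,R,Z): not NE [P2→Q gives 9>8]
(C,R,W): not NE [P1→B gives 7>5]

PSNE = {(A,R,Y)}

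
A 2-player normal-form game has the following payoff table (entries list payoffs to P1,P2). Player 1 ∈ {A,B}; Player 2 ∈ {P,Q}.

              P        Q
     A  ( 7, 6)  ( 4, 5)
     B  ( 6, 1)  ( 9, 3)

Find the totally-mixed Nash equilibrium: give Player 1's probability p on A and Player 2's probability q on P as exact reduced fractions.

P1 mixes 2/3 on A; P2 mixes 5/6 on P

P1 indiff ⇒ q·7+(1-q)·4 = q·6+(1-q)·9 ⇒ q(1) = (1-q)(5) ⇒ q = 5/6
P2 indiff ⇒ p·6+(1-p)·1 = p·5+(1-p)·3 ⇒ p(1) = (1-p)(2) ⇒ p = 2/3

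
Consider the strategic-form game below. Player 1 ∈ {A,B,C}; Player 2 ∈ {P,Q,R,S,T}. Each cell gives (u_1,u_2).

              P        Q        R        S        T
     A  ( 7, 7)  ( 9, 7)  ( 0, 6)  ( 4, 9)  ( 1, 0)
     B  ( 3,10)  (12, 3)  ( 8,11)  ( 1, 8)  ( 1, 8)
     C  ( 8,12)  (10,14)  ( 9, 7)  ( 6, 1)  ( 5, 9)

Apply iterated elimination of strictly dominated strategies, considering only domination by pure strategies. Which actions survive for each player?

P1 drop A (C beats it: P:8>7 Q:10>9 R:9>0 S:6>4 T:5>1)
P2 drop S (P beats it: B:10>8 C:12>1)
P2 drop T (P beats it: B:10>8 C:12>9)
P1→{B,C} P2→{P,Q,R}

IESDS → P1:{B,C} P2:{P,Q,R}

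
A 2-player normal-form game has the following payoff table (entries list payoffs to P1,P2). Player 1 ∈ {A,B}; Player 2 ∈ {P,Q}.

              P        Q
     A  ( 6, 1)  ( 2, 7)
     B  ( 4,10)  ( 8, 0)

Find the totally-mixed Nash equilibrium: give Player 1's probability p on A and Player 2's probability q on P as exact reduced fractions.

P1 indiff ⇒ q·6+(1-q)·2 = q·4+(1-q)·8 ⇒ q(2) = (1-q)(6) ⇒ q = 3/4
P2 indiff ⇒ p·1+(1-p)·10 = p·7+(1-p)·0 ⇒ p(-6) = (1-p)(-10) ⇒ p = 5/8

P1 mixes 5/8 on A; P2 mixes 3/4 on P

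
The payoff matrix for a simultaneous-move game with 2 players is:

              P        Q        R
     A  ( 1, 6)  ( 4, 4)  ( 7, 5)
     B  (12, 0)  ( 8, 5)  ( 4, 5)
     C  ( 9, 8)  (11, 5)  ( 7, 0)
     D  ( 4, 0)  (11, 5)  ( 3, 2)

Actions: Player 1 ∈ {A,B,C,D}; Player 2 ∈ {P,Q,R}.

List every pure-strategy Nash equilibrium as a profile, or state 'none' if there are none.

NE set: (D,Q)

(A,P): not NE [P1→B gives 12>1]
(A,Q): not NE [P1→D gives 11>4; P2→P gives 6>4]
(A,R): not NE [P2→P gives 6>5]
(B,P): not NE [P2→R gives 5>0]
(B,Q): not NE [P1→D gives 11>8]
(B,R): not NE [P1→C gives 7>4]
(C,P): not NE [P1→B gives 12>9]
(C,Q): not NE [P2→P gives 8>5]
(C,R): not NE [P2→P gives 8>0]
(D,P): not NE [P1→B gives 12>4; P2→Q gives 5>0]
(D,Q): NE
(D,R): not NE [P1→C gives 7>3; P2→Q gives 5>2]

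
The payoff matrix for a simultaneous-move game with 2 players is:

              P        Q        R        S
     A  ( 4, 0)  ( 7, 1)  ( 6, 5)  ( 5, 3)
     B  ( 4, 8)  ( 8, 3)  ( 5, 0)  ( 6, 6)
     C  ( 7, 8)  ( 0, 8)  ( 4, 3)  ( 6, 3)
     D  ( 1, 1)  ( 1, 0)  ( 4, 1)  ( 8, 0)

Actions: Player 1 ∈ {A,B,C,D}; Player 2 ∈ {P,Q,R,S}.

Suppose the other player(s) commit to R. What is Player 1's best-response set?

BR_1 = {A}

u_1(A vs R) = 6
u_1(B vs R) = 5
u_1(C vs R) = 4
u_1(D vs R) = 4
max payoff 6 at {A}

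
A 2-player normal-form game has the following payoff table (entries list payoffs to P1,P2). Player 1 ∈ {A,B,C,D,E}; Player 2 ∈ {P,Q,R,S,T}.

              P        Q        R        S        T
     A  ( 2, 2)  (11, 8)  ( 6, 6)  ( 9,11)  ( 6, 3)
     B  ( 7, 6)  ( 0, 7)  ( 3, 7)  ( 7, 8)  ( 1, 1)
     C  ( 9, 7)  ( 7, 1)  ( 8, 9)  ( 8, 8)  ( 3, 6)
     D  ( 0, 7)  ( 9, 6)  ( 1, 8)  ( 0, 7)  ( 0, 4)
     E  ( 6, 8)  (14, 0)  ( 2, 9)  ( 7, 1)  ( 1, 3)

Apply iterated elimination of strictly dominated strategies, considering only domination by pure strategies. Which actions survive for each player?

IESDS → P1:{A,C} P2:{R,S}

P1 drop B (C beats it: P:9>7 Q:7>0 R:8>3 S:8>7 T:3>1)
P1 drop D (A beats it: P:2>0 Q:11>9 R:6>1 S:9>0 T:6>0)
P2 drop P (R beats it: A:6>2 C:9>7 E:9>8)
P2 drop Q (S beats it: A:11>8 C:8>1 E:1>0)
P1 drop E (A beats it: R:6>2 S:9>7 T:6>1)
P2 drop T (R beats it: A:6>3 C:9>6)
P1→{A,C} P2→{R,S}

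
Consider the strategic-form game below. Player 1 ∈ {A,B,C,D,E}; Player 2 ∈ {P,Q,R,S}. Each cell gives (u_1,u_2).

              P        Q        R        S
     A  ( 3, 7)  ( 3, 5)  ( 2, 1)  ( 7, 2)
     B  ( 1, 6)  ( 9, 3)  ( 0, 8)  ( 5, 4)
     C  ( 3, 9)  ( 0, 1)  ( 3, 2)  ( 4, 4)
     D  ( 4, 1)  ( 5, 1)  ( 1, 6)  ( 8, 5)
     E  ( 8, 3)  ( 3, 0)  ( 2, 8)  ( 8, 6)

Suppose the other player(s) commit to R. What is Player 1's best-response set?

u_1(A vs R) = 2
u_1(B vs R) = 0
u_1(C vs R) = 3
u_1(D vs R) = 1
u_1(E vs R) = 2
max payoff 3 at {C}

BR_1 = {C}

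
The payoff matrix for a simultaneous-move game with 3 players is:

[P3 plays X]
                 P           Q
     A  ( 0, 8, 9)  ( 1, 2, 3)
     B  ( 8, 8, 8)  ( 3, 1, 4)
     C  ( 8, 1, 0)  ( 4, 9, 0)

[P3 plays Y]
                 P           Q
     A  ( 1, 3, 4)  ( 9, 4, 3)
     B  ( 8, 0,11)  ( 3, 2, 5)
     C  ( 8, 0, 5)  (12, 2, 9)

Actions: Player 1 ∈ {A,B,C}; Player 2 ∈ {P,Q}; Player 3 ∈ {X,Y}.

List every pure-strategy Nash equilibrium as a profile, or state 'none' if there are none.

(A,P,X): not NE [P1→C gives 8>0]
(A,P,Y): not NE [P1→C gives 8>1; P2→Q gives 4>3; P3→X gives 9>4]
(A,Q,X): not NE [P1→C gives 4>1; P2→P gives 8>2]
(A,Q,Y): not NE [P1→C gives 12>9]
(B,P,X): not NE [P3→Y gives 11>8]
(B,P,Y): not NE [P2→Q gives 2>0]
(B,Q,X): not NE [P1→C gives 4>3; P2→P gives 8>1; P3→Y gives 5>4]
(B,Q,Y): not NE [P1→C gives 12>3]
(C,P,X): not NE [P2→Q gives 9>1; P3→Y gives 5>0]
(C,P,Y): not NE [P2→Q gives 2>0]
(C,Q,X): not NE [P3→Y gives 9>0]
(C,Q,Y): NE

PSNE = {(C,Q,Y)}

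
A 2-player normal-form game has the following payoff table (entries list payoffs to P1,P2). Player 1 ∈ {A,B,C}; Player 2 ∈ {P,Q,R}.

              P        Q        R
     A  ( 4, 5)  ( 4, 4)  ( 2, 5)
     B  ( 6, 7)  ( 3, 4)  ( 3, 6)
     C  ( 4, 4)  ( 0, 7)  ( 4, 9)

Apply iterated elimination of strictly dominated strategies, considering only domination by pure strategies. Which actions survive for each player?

P2 drop Q (R beats it: A:5>4 B:6>4 C:9>7)
P1 drop A (B beats it: P:6>4 R:3>2)
P1→{B,C} P2→{P,R}

Remaining: P1:{B,C} P2:{P,R}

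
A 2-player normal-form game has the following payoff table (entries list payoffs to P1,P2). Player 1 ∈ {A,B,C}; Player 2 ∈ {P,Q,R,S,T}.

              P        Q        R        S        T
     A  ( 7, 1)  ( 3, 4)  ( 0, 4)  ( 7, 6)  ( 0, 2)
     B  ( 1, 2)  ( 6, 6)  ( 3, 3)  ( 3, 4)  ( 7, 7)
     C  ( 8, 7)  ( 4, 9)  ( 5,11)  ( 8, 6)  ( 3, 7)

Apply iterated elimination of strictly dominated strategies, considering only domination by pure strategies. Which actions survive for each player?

P1 drop A (C beats it: P:8>7 Q:4>3 R:5>0 S:8>7 T:3>0)
P2 drop P (Q beats it: B:6>2 C:9>7)
P2 drop S (Q beats it: B:6>4 C:9>6)
P1→{B,C} P2→{Q,R,T}

IESDS → P1:{B,C} P2:{Q,R,T}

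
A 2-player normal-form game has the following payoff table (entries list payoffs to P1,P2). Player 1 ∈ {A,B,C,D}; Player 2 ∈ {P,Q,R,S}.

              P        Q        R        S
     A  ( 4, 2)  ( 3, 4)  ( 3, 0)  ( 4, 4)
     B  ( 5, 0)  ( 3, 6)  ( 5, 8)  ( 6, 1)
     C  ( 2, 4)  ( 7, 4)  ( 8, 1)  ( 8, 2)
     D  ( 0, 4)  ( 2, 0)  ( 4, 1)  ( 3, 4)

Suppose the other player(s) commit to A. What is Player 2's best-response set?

argmax u_2 = {Q,S}

u_2(P vs A) = 2
u_2(Q vs A) = 4
u_2(R vs A) = 0
u_2(S vs A) = 4
max payoff 4 at {Q,S}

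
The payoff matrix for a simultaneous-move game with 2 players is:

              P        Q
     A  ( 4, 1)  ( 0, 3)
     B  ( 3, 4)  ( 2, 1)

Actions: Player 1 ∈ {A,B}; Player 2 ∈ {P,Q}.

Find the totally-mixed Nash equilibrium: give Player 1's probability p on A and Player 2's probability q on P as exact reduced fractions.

P1 mixes 3/5 on A; P2 mixes 2/3 on P

P1 indiff ⇒ q·4+(1-q)·0 = q·3+(1-q)·2 ⇒ q(1) = (1-q)(2) ⇒ q = 2/3
P2 indiff ⇒ p·1+(1-p)·4 = p·3+(1-p)·1 ⇒ p(-2) = (1-p)(-3) ⇒ p = 3/5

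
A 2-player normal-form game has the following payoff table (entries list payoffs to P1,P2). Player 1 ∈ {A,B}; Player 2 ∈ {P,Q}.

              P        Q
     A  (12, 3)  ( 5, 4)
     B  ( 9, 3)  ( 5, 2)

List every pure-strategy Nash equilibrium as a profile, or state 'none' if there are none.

PSNE = {(A,Q)}

(A,P): not NE [P2→Q gives 4>3]
(A,Q): NE
(B,P): not NE [P1→A gives 12>9]
(B,Q): not NE [P2→P gives 3>2]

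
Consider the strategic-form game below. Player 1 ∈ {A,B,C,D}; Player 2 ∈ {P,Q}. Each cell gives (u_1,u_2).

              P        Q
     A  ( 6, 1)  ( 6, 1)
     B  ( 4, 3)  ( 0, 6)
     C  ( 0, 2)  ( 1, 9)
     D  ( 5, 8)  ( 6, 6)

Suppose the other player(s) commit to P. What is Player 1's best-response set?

u_1(A vs P) = 6
u_1(B vs P) = 4
u_1(C vs P) = 0
u_1(D vs P) = 5
max payoff 6 at {A}

argmax u_1 = {A}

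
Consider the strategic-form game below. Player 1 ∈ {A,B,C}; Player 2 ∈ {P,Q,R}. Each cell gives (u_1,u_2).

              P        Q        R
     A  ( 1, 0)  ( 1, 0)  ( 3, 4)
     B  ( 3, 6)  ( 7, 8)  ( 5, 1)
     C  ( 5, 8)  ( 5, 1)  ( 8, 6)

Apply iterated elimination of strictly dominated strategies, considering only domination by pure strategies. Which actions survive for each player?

Survivors P1:{B,C} P2:{P,Q}

P1 drop A (B beats it: P:3>1 Q:7>1 R:5>3)
P2 drop R (P beats it: B:6>1 C:8>6)
P1→{B,C} P2→{P,Q}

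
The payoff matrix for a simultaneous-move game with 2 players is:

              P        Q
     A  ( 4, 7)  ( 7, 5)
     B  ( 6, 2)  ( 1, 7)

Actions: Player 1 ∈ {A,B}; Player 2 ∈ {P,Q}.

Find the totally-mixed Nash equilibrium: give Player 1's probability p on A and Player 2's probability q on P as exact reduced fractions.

P1 indiff ⇒ q·4+(1-q)·7 = q·6+(1-q)·1 ⇒ q(-2) = (1-q)(-6) ⇒ q = 3/4
P2 indiff ⇒ p·7+(1-p)·2 = p·5+(1-p)·7 ⇒ p(2) = (1-p)(5) ⇒ p = 5/7

P1 mixes 5/7 on A; P2 mixes 3/4 on P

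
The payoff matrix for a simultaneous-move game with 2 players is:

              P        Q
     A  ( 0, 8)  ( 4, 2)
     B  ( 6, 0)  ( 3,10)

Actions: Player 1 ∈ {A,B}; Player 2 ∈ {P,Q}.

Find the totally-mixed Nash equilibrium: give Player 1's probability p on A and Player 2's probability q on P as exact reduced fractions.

P1 indiff ⇒ q·0+(1-q)·4 = q·6+(1-q)·3 ⇒ q(-6) = (1-q)(-1) ⇒ q = 1/7
P2 indiff ⇒ p·8+(1-p)·0 = p·2+(1-p)·10 ⇒ p(6) = (1-p)(10) ⇒ p = 5/8

(p,q) = (5/8, 1/7)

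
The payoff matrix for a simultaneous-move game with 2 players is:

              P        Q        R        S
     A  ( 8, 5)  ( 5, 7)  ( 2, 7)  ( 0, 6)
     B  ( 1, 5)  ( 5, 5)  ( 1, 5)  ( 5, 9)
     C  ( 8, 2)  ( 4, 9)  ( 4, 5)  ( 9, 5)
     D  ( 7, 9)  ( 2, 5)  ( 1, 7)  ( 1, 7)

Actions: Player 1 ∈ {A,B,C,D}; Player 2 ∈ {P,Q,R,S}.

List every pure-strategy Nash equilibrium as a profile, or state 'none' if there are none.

NE set: (A,Q)

(A,P): not NE [P2→R gives 7>5]
(A,Q): NE
(A,R): not NE [P1→C gives 4>2]
(A,S): not NE [P1→C gives 9>0; P2→R gives 7>6]
(B,P): not NE [P1→C gives 8>1; P2→S gives 9>5]
(B,Q): not NE [P2→S gives 9>5]
(B,R): not NE [P1→C gives 4>1; P2→S gives 9>5]
(B,S): not NE [P1→C gives 9>5]
(C,P): not NE [P2→Q gives 9>2]
(C,Q): not NE [P1→B gives 5>4]
(C,R): not NE [P2→Q gives 9>5]
(C,S): not NE [P2→Q gives 9>5]
(D,P): not NE [P1→C gives 8>7]
(D,Q): not NE [P1→B gives 5>2; P2→P gives 9>5]
(D,R): not NE [P1→C gives 4>1; P2→P gives 9>7]
(D,S): not NE [P1→C gives 9>1; P2→P gives 9>7]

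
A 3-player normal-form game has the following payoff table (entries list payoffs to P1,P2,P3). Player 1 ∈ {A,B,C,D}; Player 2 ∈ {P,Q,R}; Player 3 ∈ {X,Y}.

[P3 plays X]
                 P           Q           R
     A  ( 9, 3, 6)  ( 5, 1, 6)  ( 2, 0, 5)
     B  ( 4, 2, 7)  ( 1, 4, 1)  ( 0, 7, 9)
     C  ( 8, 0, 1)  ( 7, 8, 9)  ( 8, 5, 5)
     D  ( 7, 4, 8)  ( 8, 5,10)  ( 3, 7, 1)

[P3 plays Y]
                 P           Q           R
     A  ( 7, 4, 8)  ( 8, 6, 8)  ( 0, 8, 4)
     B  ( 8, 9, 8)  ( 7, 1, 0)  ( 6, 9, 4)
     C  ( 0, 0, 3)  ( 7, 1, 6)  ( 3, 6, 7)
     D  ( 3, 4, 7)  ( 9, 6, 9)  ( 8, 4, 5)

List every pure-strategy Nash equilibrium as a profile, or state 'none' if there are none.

(A,P,X): not NE [P3→Y gives 8>6]
(A,P,Y): not NE [P1→B gives 8>7; P2→R gives 8>4]
(A,Q,X): not NE [P1→D gives 8>5; P2→P gives 3>1; P3→Y gives 8>6]
(A,Q,Y): not NE [P1→D gives 9>8; P2→R gives 8>6]
(A,R,X): not NE [P1→C gives 8>2; P2→P gives 3>0]
(A,R,Y): not NE [P1→D gives 8>0; P3→X gives 5>4]
(B,P,X): not NE [P1→A gives 9>4; P2→R gives 7>2; P3→Y gives 8>7]
(B,P,Y): NE
(B,Q,X): not NE [P1→D gives 8>1; P2→R gives 7>4]
(B,Q,Y): not NE [P1→D gives 9>7; P2→R gives 9>1; P3→X gives 1>0]
(B,R,X): not NE [P1→C gives 8>0]
(B,R,Y): not NE [P1→D gives 8>6; P3→X gives 9>4]
(C,P,X): not NE [P1→A gives 9>8; P2→Q gives 8>0; P3→Y gives 3>1]
(C,P,Y): not NE [P1→B gives 8>0; P2→R gives 6>0]
(C,Q,X): not NE [P1→D gives 8>7]
(C,Q,Y): not NE [P1→D gives 9>7; P2→R gives 6>1; P3→X gives 9>6]
(C,R,X): not NE [P2→Q gives 8>5; P3→Y gives 7>5]
(C,R,Y): not NE [P1→D gives 8>3]
(D,P,X): not NE [P1→A gives 9>7; P2→R gives 7>4]
(D,P,Y): not NE [P1→B gives 8>3; P2→Q gives 6>4; P3→X gives 8>7]
(D,Q,X): not NE [P2→R gives 7>5]
(D,Q,Y): not NE [P3→X gives 10>9]
(D,R,X): not NE [P1→C gives 8>3; P3→Y gives 5>1]
(D,R,Y): not NE [P2→Q gives 6>4]

NE set: (B,P,Y)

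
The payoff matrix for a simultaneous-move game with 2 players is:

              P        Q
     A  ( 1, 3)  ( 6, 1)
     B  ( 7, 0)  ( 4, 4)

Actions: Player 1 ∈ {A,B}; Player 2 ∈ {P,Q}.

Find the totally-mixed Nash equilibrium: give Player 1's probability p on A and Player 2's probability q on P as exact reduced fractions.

P1 indiff ⇒ q·1+(1-q)·6 = q·7+(1-q)·4 ⇒ q(-6) = (1-q)(-2) ⇒ q = 1/4
P2 indiff ⇒ p·3+(1-p)·0 = p·1+(1-p)·4 ⇒ p(2) = (1-p)(4) ⇒ p = 2/3

p=2/3, q=1/4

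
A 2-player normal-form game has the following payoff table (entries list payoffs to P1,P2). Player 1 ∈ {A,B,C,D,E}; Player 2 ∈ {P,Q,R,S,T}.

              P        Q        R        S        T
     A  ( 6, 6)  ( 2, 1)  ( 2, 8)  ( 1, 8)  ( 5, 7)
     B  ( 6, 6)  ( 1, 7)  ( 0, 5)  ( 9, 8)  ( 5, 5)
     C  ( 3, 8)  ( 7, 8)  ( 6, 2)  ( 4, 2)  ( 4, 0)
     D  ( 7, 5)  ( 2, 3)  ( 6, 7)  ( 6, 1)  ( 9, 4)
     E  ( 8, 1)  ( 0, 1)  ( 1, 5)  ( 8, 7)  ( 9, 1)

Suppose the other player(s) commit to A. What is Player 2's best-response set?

P2 best: {R,S}

u_2(P vs A) = 6
u_2(Q vs A) = 1
u_2(R vs A) = 8
u_2(S vs A) = 8
u_2(T vs A) = 7
max payoff 8 at {R,S}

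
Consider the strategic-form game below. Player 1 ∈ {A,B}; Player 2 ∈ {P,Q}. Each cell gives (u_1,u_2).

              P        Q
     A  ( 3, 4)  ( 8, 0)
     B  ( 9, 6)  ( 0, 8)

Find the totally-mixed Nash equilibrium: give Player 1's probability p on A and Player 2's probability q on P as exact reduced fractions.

P1 indiff ⇒ q·3+(1-q)·8 = q·9+(1-q)·0 ⇒ q(-6) = (1-q)(-8) ⇒ q = 4/7
P2 indiff ⇒ p·4+(1-p)·6 = p·0+(1-p)·8 ⇒ p(4) = (1-p)(2) ⇒ p = 1/3

(p,q) = (1/3, 4/7)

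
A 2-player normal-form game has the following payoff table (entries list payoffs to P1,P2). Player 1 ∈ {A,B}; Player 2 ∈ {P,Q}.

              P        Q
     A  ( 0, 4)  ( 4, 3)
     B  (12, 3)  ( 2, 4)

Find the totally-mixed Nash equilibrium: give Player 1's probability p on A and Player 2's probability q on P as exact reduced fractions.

P1 indiff ⇒ q·0+(1-q)·4 = q·12+(1-q)·2 ⇒ q(-12) = (1-q)(-2) ⇒ q = 1/7
P2 indiff ⇒ p·4+(1-p)·3 = p·3+(1-p)·4 ⇒ p(1) = (1-p)(1) ⇒ p = 1/2

P1 mixes 1/2 on A; P2 mixes 1/7 on P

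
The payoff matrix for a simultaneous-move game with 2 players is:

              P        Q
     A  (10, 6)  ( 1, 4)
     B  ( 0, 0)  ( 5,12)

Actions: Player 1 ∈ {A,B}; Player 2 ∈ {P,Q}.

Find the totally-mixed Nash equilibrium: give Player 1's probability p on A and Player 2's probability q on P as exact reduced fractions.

P1 indiff ⇒ q·10+(1-q)·1 = q·0+(1-q)·5 ⇒ q(10) = (1-q)(4) ⇒ q = 2/7
P2 indiff ⇒ p·6+(1-p)·0 = p·4+(1-p)·12 ⇒ p(2) = (1-p)(12) ⇒ p = 6/7

P1 mixes 6/7 on A; P2 mixes 2/7 on P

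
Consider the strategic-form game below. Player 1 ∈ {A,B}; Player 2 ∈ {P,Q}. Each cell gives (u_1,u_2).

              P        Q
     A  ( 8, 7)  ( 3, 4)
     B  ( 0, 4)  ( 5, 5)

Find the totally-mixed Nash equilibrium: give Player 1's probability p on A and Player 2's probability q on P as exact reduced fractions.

P1 mixes 1/4 on A; P2 mixes 1/5 on P

P1 indiff ⇒ q·8+(1-q)·3 = q·0+(1-q)·5 ⇒ q(8) = (1-q)(2) ⇒ q = 1/5
P2 indiff ⇒ p·7+(1-p)·4 = p·4+(1-p)·5 ⇒ p(3) = (1-p)(1) ⇒ p = 1/4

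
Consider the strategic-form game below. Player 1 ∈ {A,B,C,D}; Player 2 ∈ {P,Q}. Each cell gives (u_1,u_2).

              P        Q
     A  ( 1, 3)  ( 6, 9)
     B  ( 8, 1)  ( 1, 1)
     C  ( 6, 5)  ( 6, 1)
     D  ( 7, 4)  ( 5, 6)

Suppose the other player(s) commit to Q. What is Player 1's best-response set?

u_1(A vs Q) = 6
u_1(B vs Q) = 1
u_1(C vs Q) = 6
u_1(D vs Q) = 5
max payoff 6 at {A,C}

P1 best: {A,C}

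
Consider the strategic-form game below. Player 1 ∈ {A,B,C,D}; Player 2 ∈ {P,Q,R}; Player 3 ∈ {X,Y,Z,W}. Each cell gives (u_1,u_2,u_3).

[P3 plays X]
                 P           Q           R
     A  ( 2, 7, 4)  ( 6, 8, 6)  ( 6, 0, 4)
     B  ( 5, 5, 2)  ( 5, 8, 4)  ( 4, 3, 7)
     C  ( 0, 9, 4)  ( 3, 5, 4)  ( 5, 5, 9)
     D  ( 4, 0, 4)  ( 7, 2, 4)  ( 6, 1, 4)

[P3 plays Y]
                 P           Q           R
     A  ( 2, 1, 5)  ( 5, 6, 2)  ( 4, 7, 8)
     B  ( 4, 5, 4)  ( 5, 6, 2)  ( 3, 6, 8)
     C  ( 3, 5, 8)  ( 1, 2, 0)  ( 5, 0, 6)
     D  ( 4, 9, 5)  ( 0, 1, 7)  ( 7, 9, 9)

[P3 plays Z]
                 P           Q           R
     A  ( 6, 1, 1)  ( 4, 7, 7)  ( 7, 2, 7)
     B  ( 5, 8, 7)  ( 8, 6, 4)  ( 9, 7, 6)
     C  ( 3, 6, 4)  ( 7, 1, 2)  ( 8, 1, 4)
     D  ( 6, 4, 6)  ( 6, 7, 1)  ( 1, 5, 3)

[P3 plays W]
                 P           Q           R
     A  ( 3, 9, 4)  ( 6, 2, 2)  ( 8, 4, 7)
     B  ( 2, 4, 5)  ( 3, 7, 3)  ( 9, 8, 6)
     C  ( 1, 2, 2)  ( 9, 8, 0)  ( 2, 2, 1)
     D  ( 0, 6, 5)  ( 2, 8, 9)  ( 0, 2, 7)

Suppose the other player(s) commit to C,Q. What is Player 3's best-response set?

BR_3 = {X}

u_3(X vs C,Q) = 4
u_3(Y vs C,Q) = 0
u_3(Z vs C,Q) = 2
u_3(W vs C,Q) = 0
max payoff 4 at {X}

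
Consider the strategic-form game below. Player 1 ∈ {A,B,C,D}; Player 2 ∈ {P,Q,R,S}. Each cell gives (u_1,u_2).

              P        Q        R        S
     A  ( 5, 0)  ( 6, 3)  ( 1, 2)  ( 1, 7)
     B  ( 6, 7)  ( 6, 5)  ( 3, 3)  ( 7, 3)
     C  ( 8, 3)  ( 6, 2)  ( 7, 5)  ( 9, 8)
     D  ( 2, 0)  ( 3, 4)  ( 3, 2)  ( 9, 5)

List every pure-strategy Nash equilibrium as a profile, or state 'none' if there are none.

PSNE = {(C,S), (D,S)}

(A,P): not NE [P1→C gives 8>5; P2→S gives 7>0]
(A,Q): not NE [P2→S gives 7>3]
(A,R): not NE [P1→C gives 7>1; P2→S gives 7>2]
(A,S): not NE [P1→D gives 9>1]
(B,P): not NE [P1→C gives 8>6]
(B,Q): not NE [P2→P gives 7>5]
(B,R): not NE [P1→C gives 7>3; P2→P gives 7>3]
(B,S): not NE [P1→D gives 9>7; P2→P gives 7>3]
(C,P): not NE [P2→S gives 8>3]
(C,Q): not NE [P2→S gives 8>2]
(C,R): not NE [P2→S gives 8>5]
(C,S): NE
(D,P): not NE [P1→C gives 8>2; P2→S gives 5>0]
(D,Q): not NE [P1→C gives 6>3; P2→S gives 5>4]
(D,R): not NE [P1→C gives 7>3; P2→S gives 5>2]
(D,S): NE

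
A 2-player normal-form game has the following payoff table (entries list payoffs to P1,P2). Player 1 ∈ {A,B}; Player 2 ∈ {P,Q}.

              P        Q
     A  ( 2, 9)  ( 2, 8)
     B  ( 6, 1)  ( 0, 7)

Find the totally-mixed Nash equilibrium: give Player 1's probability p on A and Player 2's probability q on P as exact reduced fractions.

(p,q) = (6/7, 1/3)

P1 indiff ⇒ q·2+(1-q)·2 = q·6+(1-q)·0 ⇒ q(-4) = (1-q)(-2) ⇒ q = 1/3
P2 indiff ⇒ p·9+(1-p)·1 = p·8+(1-p)·7 ⇒ p(1) = (1-p)(6) ⇒ p = 6/7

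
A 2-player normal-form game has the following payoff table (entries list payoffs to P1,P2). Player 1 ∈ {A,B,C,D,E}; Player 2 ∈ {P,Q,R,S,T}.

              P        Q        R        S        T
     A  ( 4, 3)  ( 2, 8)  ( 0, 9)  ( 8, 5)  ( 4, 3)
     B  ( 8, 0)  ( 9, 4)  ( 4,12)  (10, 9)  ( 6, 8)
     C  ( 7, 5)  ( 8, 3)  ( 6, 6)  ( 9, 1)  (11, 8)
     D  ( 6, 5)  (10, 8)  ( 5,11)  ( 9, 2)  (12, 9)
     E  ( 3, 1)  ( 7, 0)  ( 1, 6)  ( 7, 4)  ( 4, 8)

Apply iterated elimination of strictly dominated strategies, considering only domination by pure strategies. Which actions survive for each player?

Remaining: P1:{C,D} P2:{R,T}

P1 drop A (B beats it: P:8>4 Q:9>2 R:4>0 S:10>8 T:6>4)
P1 drop E (B beats it: P:8>3 Q:9>7 R:4>1 S:10>7 T:6>4)
P2 drop P (R beats it: B:12>0 C:6>5 D:11>5)
P2 drop Q (R beats it: B:12>4 C:6>3 D:11>8)
P2 drop S (R beats it: B:12>9 C:6>1 D:11>2)
P1 drop B (C beats it: R:6>4 T:11>6)
P1→{C,D} P2→{R,T}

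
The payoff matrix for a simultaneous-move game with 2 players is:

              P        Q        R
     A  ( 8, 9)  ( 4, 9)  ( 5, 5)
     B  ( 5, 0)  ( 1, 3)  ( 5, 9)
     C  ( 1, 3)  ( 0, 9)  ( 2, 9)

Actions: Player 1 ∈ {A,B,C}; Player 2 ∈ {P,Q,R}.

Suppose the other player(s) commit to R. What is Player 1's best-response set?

argmax u_1 = {A,B}

u_1(A vs R) = 5
u_1(B vs R) = 5
u_1(C vs R) = 2
max payoff 5 at {A,B}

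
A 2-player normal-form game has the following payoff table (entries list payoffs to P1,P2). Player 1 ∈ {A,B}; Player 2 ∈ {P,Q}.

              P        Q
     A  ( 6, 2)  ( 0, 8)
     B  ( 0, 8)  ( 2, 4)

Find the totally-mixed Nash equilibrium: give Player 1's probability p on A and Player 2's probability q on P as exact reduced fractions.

P1 indiff ⇒ q·6+(1-q)·0 = q·0+(1-q)·2 ⇒ q(6) = (1-q)(2) ⇒ q = 1/4
P2 indiff ⇒ p·2+(1-p)·8 = p·8+(1-p)·4 ⇒ p(-6) = (1-p)(-4) ⇒ p = 2/5

(p,q) = (2/5, 1/4)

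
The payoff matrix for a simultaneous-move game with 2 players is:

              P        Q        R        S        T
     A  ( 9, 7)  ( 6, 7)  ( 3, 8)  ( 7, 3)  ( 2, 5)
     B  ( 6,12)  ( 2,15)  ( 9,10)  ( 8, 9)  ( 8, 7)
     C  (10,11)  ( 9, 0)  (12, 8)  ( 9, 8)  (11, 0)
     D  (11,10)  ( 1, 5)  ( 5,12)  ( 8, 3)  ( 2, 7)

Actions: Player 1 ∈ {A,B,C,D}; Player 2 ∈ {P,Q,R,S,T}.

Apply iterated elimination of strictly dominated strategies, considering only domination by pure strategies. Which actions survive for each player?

IESDS → P1:{C,D} P2:{P,R}

P1 drop A (C beats it: P:10>9 Q:9>6 R:12>3 S:9>7 T:11>2)
P1 drop B (C beats it: P:10>6 Q:9>2 R:12>9 S:9>8 T:11>8)
P2 drop Q (P beats it: C:11>0 D:10>5)
P2 drop S (P beats it: C:11>8 D:10>3)
P2 drop T (P beats it: C:11>0 D:10>7)
P1→{C,D} P2→{P,R}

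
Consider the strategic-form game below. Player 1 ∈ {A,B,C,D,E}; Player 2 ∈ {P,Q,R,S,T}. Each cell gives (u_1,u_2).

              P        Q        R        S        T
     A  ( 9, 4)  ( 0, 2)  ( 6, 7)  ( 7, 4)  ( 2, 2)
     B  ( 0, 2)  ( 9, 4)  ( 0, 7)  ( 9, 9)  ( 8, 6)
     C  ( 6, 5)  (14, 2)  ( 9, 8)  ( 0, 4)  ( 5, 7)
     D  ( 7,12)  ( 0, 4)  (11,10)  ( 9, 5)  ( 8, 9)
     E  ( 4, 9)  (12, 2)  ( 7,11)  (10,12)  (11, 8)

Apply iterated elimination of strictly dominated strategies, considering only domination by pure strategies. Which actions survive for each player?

P1 drop B (E beats it: P:4>0 Q:12>9 R:7>0 S:10>9 T:11>8)
P2 drop Q (P beats it: A:4>2 C:5>2 D:12>4 E:9>2)
P1 drop C (D beats it: P:7>6 R:11>9 S:9>0 T:8>5)
P2 drop T (P beats it: A:4>2 D:12>9 E:9>8)
P1→{A,D,E} P2→{P,R,S}

Survivors P1:{A,D,E} P2:{P,R,S}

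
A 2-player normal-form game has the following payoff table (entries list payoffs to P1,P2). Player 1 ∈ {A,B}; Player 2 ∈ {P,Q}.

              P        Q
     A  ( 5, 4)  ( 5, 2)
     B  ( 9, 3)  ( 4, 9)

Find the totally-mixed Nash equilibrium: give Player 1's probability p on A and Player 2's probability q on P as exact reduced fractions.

P1 indiff ⇒ q·5+(1-q)·5 = q·9+(1-q)·4 ⇒ q(-4) = (1-q)(-1) ⇒ q = 1/5
P2 indiff ⇒ p·4+(1-p)·3 = p·2+(1-p)·9 ⇒ p(2) = (1-p)(6) ⇒ p = 3/4

p=3/4, q=1/5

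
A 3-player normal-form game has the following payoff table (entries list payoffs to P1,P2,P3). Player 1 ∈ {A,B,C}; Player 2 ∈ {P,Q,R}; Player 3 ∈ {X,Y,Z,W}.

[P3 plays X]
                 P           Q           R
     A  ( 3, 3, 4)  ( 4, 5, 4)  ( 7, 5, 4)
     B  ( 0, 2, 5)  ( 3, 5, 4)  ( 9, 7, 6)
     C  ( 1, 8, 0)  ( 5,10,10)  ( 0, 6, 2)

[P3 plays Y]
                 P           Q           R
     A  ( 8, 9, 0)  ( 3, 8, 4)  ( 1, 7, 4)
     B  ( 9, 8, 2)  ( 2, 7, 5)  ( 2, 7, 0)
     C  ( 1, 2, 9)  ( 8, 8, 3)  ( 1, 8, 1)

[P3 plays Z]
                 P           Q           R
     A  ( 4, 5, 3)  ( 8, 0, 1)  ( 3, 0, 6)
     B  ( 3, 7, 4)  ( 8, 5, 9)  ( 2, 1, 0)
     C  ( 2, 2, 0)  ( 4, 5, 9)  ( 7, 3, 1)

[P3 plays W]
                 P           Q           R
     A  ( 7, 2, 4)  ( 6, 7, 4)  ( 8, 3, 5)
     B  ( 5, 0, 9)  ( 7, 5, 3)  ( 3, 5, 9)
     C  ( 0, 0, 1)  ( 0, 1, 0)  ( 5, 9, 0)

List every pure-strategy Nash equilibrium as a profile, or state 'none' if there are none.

PSNE = {(C,Q,X)}

(A,P,X): not NE [P2→R gives 5>3]
(A,P,Y): not NE [P1→B gives 9>8; P3→W gives 4>0]
(A,P,Z): not NE [P3→W gives 4>3]
(A,P,W): not NE [P2→Q gives 7>2]
(A,Q,X): not NE [P1→C gives 5>4]
(A,Q,Y): not NE [P1→C gives 8>3; P2→P gives 9>8]
(A,Q,Z): not NE [P2→P gives 5>0; P3→W gives 4>1]
(A,Q,W): not NE [P1→B gives 7>6]
(A,R,X): not NE [P1→B gives 9>7; P3→Z gives 6>4]
(A,R,Y): not NE [P1→B gives 2>1; P2→P gives 9>7; P3→Z gives 6>4]
(A,R,Z): not NE [P1→C gives 7>3; P2→P gives 5>0]
(A,R,W): not NE [P2→Q gives 7>3; P3→Z gives 6>5]
(B,P,X): not NE [P1→A gives 3>0; P2→R gives 7>2; P3→W gives 9>5]
(B,P,Y): not NE [P3→W gives 9>2]
(B,P,Z): not NE [P1→A gives 4>3; P3→W gives 9>4]
(B,P,W): not NE [P1→A gives 7>5; P2→R gives 5>0]
(B,Q,X): not NE [P1→C gives 5>3; P2→R gives 7>5; P3→Z gives 9>4]
(B,Q,Y): not NE [P1→C gives 8>2; P2→P gives 8>7; P3→Z gives 9>5]
(B,Q,Z): not NE [P2→P gives 7>5]
(B,Q,W): not NE [P3→Z gives 9>3]
(B,R,X): not NE [P3→W gives 9>6]
(B,R,Y): not NE [P2→P gives 8>7; P3→W gives 9>0]
(B,R,Z): not NE [P1→C gives 7>2; P2→P gives 7>1; P3→W gives 9>0]
(B,R,W): not NE [P1→A gives 8>3]
(C,P,X): not NE [P1→A gives 3>1; P2→Q gives 10>8; P3→Y gives 9>0]
(C,P,Y): not NE [P1→B gives 9>1; P2→R gives 8>2]
(C,P,Z): not NE [P1→A gives 4>2; P2→Q gives 5>2; P3→Y gives 9>0]
(C,P,W): not NE [P1→A gives 7>0; P2→R gives 9>0; P3→Y gives 9>1]
(C,Q,X): NE
(C,Q,Y): not NE [P3→X gives 10>3]
(C,Q,Z): not NE [P1→B gives 8>4; P3→X gives 10>9]
(C,Q,W): not NE [P1→B gives 7>0; P2→R gives 9>1; P3→X gives 10>0]
(C,R,X): not NE [P1→B gives 9>0; P2→Q gives 10>6]
(C,R,Y): not NE [P1→B gives 2>1; P3→X gives 2>1]
(C,R,Z): not NE [P2→Q gives 5>3; P3→X gives 2>1]
(C,R,W): not NE [P1→A gives 8>5; P3→X gives 2>0]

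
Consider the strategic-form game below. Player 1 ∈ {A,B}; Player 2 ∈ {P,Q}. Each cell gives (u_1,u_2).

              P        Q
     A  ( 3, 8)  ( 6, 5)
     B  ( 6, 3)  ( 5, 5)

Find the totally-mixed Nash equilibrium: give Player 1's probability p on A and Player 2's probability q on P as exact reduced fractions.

P1 indiff ⇒ q·3+(1-q)·6 = q·6+(1-q)·5 ⇒ q(-3) = (1-q)(-1) ⇒ q = 1/4
P2 indiff ⇒ p·8+(1-p)·3 = p·5+(1-p)·5 ⇒ p(3) = (1-p)(2) ⇒ p = 2/5

(p,q) = (2/5, 1/4)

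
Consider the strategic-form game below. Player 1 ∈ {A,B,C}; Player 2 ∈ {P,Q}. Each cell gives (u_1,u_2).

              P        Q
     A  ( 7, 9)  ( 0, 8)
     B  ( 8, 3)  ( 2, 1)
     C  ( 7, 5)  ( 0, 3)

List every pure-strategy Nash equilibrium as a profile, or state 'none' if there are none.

NE set: (B,P)

(A,P): not NE [P1→B gives 8>7]
(A,Q): not NE [P1→B gives 2>0; P2→P gives 9>8]
(B,P): NE
(B,Q): not NE [P2→P gives 3>1]
(C,P): not NE [P1→B gives 8>7]
(C,Q): not NE [P1→B gives 2>0; P2→P gives 5>3]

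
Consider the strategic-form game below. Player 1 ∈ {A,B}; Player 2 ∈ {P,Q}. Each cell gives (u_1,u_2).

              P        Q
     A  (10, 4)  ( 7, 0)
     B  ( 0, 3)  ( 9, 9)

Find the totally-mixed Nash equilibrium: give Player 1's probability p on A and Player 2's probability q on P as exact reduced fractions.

P1 mixes 3/5 on A; P2 mixes 1/6 on P

P1 indiff ⇒ q·10+(1-q)·7 = q·0+(1-q)·9 ⇒ q(10) = (1-q)(2) ⇒ q = 1/6
P2 indiff ⇒ p·4+(1-p)·3 = p·0+(1-p)·9 ⇒ p(4) = (1-p)(6) ⇒ p = 3/5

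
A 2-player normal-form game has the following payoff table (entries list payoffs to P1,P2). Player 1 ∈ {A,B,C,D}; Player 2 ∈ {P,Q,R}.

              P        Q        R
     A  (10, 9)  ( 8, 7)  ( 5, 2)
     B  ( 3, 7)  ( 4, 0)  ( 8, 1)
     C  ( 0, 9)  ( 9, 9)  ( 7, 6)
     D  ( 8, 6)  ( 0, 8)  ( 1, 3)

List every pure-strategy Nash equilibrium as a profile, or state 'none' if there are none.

(A,P): NE
(A,Q): not NE [P1→C gives 9>8; P2→P gives 9>7]
(A,R): not NE [P1→B gives 8>5; P2→P gives 9>2]
(B,P): not NE [P1→A gives 10>3]
(B,Q): not NE [P1→C gives 9>4; P2→P gives 7>0]
(B,R): not NE [P2→P gives 7>1]
(C,P): not NE [P1→A gives 10>0]
(C,Q): NE
(C,R): not NE [P1→B gives 8>7; P2→Q gives 9>6]
(D,P): not NE [P1→A gives 10>8; P2→Q gives 8>6]
(D,Q): not NE [P1→C gives 9>0]
(D,R): not NE [P1→B gives 8>1; P2→Q gives 8>3]

NE set: (A,P), (C,Q)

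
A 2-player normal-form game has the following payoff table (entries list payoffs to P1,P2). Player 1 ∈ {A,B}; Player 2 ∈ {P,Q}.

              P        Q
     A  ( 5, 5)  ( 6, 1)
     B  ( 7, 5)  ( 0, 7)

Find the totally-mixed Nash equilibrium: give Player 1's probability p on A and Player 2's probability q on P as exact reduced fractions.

P1 indiff ⇒ q·5+(1-q)·6 = q·7+(1-q)·0 ⇒ q(-2) = (1-q)(-6) ⇒ q = 3/4
P2 indiff ⇒ p·5+(1-p)·5 = p·1+(1-p)·7 ⇒ p(4) = (1-p)(2) ⇒ p = 1/3

(p,q) = (1/3, 3/4)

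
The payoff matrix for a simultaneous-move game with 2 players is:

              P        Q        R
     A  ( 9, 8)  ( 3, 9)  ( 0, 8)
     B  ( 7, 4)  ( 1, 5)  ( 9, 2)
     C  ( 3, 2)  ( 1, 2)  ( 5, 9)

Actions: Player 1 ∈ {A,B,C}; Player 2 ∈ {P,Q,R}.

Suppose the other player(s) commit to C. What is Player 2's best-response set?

u_2(P vs C) = 2
u_2(Q vs C) = 2
u_2(R vs C) = 9
max payoff 9 at {R}

P2 best: {R}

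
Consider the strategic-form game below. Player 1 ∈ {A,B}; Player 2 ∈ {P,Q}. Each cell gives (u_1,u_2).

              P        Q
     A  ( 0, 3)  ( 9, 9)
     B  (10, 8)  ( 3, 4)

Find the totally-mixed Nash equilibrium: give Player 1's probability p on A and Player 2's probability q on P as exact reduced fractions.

(p,q) = (2/5, 3/8)

P1 indiff ⇒ q·0+(1-q)·9 = q·10+(1-q)·3 ⇒ q(-10) = (1-q)(-6) ⇒ q = 3/8
P2 indiff ⇒ p·3+(1-p)·8 = p·9+(1-p)·4 ⇒ p(-6) = (1-p)(-4) ⇒ p = 2/5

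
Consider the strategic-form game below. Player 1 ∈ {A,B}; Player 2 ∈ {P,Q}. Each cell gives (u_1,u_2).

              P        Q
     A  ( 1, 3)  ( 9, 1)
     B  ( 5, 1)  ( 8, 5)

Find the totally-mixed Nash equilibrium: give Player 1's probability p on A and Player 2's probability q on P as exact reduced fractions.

P1 indiff ⇒ q·1+(1-q)·9 = q·5+(1-q)·8 ⇒ q(-4) = (1-q)(-1) ⇒ q = 1/5
P2 indiff ⇒ p·3+(1-p)·1 = p·1+(1-p)·5 ⇒ p(2) = (1-p)(4) ⇒ p = 2/3

P1 mixes 2/3 on A; P2 mixes 1/5 on P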